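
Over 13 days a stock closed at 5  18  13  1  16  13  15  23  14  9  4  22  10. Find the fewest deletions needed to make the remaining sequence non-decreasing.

8

Fewest deletions = n − (longest non-decreasing subsequence).
Patience tails:
5 → extends → [5]
18 → extends → [5, 18]
13 → replaces 18 → [5, 13]
1 → replaces 5 → [1, 13]
16 → extends → [1, 13, 16]
13 → replaces 16 → [1, 13, 13]
15 → extends → [1, 13, 13, 15]
23 → extends → [1, 13, 13, 15, 23]
14 → replaces 15 → [1, 13, 13, 14, 23]
9 → replaces 13 → [1, 9, 13, 14, 23]
4 → replaces 9 → [1, 4, 13, 14, 23]
22 → replaces 23 → [1, 4, 13, 14, 22]
10 → replaces 13 → [1, 4, 10, 14, 22]
Longest non-decreasing subsequence has length 5, so deletions = 13 − 5 = 8.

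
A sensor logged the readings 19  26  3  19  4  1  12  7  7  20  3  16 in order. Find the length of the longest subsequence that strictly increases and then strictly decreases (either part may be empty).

6

inc[i] = longest strictly increasing subsequence ending at i; dec[i] = longest strictly decreasing subsequence starting at i:
i:      1  2  3  4  5  6  7  8  9 10 11 12
a[i]:  19 26  3 19  4  1 12  7  7 20  3 16
inc:    1  2  1  2  2  1  3  3  3  4  2  4
dec:    4  5  2  4  2  1  3  2  2  2  1  1
Best peak at i=2 (value 26): inc=2, dec=5, length 2+5−1 = 6.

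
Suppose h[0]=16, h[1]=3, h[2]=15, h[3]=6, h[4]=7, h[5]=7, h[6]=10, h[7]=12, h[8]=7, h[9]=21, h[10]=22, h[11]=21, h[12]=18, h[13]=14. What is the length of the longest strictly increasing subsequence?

7

Track the smallest tail for each achievable length (strict):
16 → extends → [16]
3 → replaces 16 → [3]
15 → extends → [3, 15]
6 → replaces 15 → [3, 6]
7 → extends → [3, 6, 7]
7 → already a tail → [3, 6, 7]
10 → extends → [3, 6, 7, 10]
12 → extends → [3, 6, 7, 10, 12]
7 → already a tail → [3, 6, 7, 10, 12]
21 → extends → [3, 6, 7, 10, 12, 21]
22 → extends → [3, 6, 7, 10, 12, 21, 22]
21 → already a tail → [3, 6, 7, 10, 12, 21, 22]
18 → replaces 21 → [3, 6, 7, 10, 12, 18, 22]
14 → replaces 18 → [3, 6, 7, 10, 12, 14, 22]
Seven tails, so the longest strictly increasing subsequence has length 7 (e.g. 3, 6, 7, 10, 12, 21, 22).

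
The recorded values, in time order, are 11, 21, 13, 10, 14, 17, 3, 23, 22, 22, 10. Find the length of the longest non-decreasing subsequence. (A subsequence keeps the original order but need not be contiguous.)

6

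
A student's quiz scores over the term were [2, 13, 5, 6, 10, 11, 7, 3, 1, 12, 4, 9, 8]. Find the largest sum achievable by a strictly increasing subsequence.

Let S[i] be the best sum of a strictly increasing subsequence ending at i:
i:      1  2  3  4  5  6  7  8  9 10 11 12 13
a[i]:   2 13  5  6 10 11  7  3  1 12  4  9  8
S:      2 15  7 13 23 34 20  5  1 46  9 29 28
Maximum is 46 (e.g. 2 + 5 + 6 + 10 + 11 + 12).

46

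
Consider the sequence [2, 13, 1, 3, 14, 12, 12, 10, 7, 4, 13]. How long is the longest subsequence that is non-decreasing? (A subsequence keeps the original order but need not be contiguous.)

5

Track the smallest tail for each achievable length (allowing ties):
2 → extends → [2]
13 → extends → [2, 13]
1 → replaces 2 → [1, 13]
3 → replaces 13 → [1, 3]
14 → extends → [1, 3, 14]
12 → replaces 14 → [1, 3, 12]
12 → extends → [1, 3, 12, 12]
10 → replaces 12 → [1, 3, 10, 12]
7 → replaces 10 → [1, 3, 7, 12]
4 → replaces 7 → [1, 3, 4, 12]
13 → extends → [1, 3, 4, 12, 13]
Five tails, so the longest non-decreasing subsequence has length 5 (e.g. 2, 3, 12, 12, 13).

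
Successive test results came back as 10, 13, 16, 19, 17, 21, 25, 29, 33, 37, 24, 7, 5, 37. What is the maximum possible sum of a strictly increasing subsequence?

203

Let S[i] be the best sum of a strictly increasing subsequence ending at i:
i:       1   2   3   4   5   6   7   8   9  10  11  12  13  14
a[i]:   10  13  16  19  17  21  25  29  33  37  24   7   5  37
S:      10  23  39  58  56  79 104 133 166 203 103   7   5 203
Maximum is 203 (e.g. 10 + 13 + 16 + 19 + 21 + 25 + 29 + 33 + 37).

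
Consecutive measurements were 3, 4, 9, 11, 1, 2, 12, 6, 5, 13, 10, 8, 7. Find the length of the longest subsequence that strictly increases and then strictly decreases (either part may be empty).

9

inc[i] = longest strictly increasing subsequence ending at i; dec[i] = longest strictly decreasing subsequence starting at i:
i:      1  2  3  4  5  6  7  8  9 10 11 12 13
a[i]:   3  4  9 11  1  2 12  6  5 13 10  8  7
inc:    1  2  3  4  1  2  5  3  3  6  4  4  4
dec:    2  2  3  4  1  1  4  2  1  4  3  2  1
Best peak at i=10 (value 13): inc=6, dec=4, length 6+4−1 = 9.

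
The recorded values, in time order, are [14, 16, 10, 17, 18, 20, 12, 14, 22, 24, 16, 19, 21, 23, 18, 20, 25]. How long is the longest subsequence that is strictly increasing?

8

Let dp[i] be the length of the longest such subsequence ending at index i:
i:      1  2  3  4  5  6  7  8  9 10 11 12 13 14 15 16 17
a[i]:  14 16 10 17 18 20 12 14 22 24 16 19 21 23 18 20 25
dp:     1  2  1  3  4  5  2  3  6  7  4  5  6  7  5  6  8
Maximum dp value is 8.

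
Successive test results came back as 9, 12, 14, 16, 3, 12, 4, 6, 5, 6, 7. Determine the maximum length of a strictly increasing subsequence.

5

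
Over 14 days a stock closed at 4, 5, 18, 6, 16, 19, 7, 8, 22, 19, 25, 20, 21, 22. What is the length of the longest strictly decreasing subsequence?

3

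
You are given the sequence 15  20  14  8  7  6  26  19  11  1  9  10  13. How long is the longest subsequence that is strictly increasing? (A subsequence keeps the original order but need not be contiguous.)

Let dp[i] be the length of the longest such subsequence ending at index i:
i:      1  2  3  4  5  6  7  8  9 10 11 12 13
a[i]:  15 20 14  8  7  6 26 19 11  1  9 10 13
dp:     1  2  1  1  1  1  3  2  2  1  2  3  4
Maximum dp value is 4.

4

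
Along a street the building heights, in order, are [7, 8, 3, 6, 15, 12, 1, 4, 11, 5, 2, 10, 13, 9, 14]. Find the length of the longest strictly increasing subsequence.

Let dp[i] be the length of the longest such subsequence ending at index i:
i:      1  2  3  4  5  6  7  8  9 10 11 12 13 14 15
a[i]:   7  8  3  6 15 12  1  4 11  5  2 10 13  9 14
dp:     1  2  1  2  3  3  1  2  3  3  2  4  5  4  6
Maximum dp value is 6.

6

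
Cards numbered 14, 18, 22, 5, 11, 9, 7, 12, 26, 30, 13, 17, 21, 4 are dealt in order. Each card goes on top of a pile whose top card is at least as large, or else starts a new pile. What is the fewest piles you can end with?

The minimum number of non-increasing subsequences covering a sequence equals the length of its longest strictly increasing subsequence.
LIS length is 6 (e.g. 5, 11, 12, 13, 17, 21), so 6 piles are needed.

6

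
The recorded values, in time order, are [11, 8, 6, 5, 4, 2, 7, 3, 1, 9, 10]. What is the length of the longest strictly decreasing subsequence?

7

Let dp[i] be the longest strictly decreasing subsequence ending at i:
i:      1  2  3  4  5  6  7  8  9 10 11
a[i]:  11  8  6  5  4  2  7  3  1  9 10
dp:     1  2  3  4  5  6  3  6  7  2  2
Maximum is 7.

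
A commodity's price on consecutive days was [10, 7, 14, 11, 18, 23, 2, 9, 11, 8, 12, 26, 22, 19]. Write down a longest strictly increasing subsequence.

Patience tails give the LIS length; then backtrack through the dp parents:
10 → extends → [10]
7 → replaces 10 → [7]
14 → extends → [7, 14]
11 → replaces 14 → [7, 11]
18 → extends → [7, 11, 18]
23 → extends → [7, 11, 18, 23]
2 → replaces 7 → [2, 11, 18, 23]
9 → replaces 11 → [2, 9, 18, 23]
11 → replaces 18 → [2, 9, 11, 23]
8 → replaces 9 → [2, 8, 11, 23]
12 → replaces 23 → [2, 8, 11, 12]
26 → extends → [2, 8, 11, 12, 26]
22 → replaces 26 → [2, 8, 11, 12, 22]
19 → replaces 22 → [2, 8, 11, 12, 19]
Length 5; one witness is 10, 14, 18, 23, 26.

10, 14, 18, 23, 26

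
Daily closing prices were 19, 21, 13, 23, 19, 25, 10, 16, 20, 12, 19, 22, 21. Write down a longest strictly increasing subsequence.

Patience tails give the LIS length; then backtrack through the dp parents:
19 → extends → [19]
21 → extends → [19, 21]
13 → replaces 19 → [13, 21]
23 → extends → [13, 21, 23]
19 → replaces 21 → [13, 19, 23]
25 → extends → [13, 19, 23, 25]
10 → replaces 13 → [10, 19, 23, 25]
16 → replaces 19 → [10, 16, 23, 25]
20 → replaces 23 → [10, 16, 20, 25]
12 → replaces 16 → [10, 12, 20, 25]
19 → replaces 20 → [10, 12, 19, 25]
22 → replaces 25 → [10, 12, 19, 22]
21 → replaces 22 → [10, 12, 19, 21]
Length 4; one witness is 19, 21, 23, 25.

19, 21, 23, 25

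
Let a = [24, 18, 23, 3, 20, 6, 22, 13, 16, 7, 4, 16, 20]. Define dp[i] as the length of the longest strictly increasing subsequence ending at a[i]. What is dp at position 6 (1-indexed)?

dp[i] = 1 + max{dp[j] : j<i, a[j]<a[i]} (or 1 if no such j):
i:      1  2  3  4  5  6  7  8  9 10 11 12 13
a[i]:  24 18 23  3 20  6 22 13 16  7  4 16 20
dp:     1  1  2  1  2  2  3  3  4  3  2  4  5
At index 6 the value is 2.

2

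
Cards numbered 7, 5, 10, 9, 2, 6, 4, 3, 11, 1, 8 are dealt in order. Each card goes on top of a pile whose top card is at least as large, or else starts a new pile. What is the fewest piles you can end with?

Place each on the leftmost legal pile:
7 → new pile 1 (tops now [7])
5 → pile 1 (tops now [5])
10 → new pile 2 (tops now [5, 10])
9 → pile 2 (tops now [5, 9])
2 → pile 1 (tops now [2, 9])
6 → pile 2 (tops now [2, 6])
4 → pile 2 (tops now [2, 4])
3 → pile 2 (tops now [2, 3])
11 → new pile 3 (tops now [2, 3, 11])
1 → pile 1 (tops now [1, 3, 11])
8 → pile 3 (tops now [1, 3, 8])
Three piles.

3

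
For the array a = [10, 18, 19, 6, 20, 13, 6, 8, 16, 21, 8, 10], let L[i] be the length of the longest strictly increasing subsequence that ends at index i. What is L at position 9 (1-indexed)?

3

dp[i] = 1 + max{dp[j] : j<i, a[j]<a[i]} (or 1 if no such j):
i:      1  2  3  4  5  6  7  8  9 10 11 12
a[i]:  10 18 19  6 20 13  6  8 16 21  8 10
dp:     1  2  3  1  4  2  1  2  3  5  2  3
At index 9 the value is 3.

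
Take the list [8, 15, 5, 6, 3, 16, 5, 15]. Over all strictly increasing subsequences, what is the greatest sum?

39

Let S[i] be the best sum of a strictly increasing subsequence ending at i:
i:      1  2  3  4  5  6  7  8
a[i]:   8 15  5  6  3 16  5 15
S:      8 23  5 11  3 39  8 26
Maximum is 39 (e.g. 8 + 15 + 16).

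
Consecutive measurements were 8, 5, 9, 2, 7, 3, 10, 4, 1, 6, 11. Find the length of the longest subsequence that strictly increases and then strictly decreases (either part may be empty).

5

inc[i] = longest strictly increasing subsequence ending at i; dec[i] = longest strictly decreasing subsequence starting at i:
i:      1  2  3  4  5  6  7  8  9 10 11
a[i]:   8  5  9  2  7  3 10  4  1  6 11
inc:    1  1  2  1  2  2  3  3  1  4  5
dec:    4  3  4  2  3  2  3  2  1  1  1
Best peak at i=3 (value 9): inc=2, dec=4, length 2+4−1 = 5.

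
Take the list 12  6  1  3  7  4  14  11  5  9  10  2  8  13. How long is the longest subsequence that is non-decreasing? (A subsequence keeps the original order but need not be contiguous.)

7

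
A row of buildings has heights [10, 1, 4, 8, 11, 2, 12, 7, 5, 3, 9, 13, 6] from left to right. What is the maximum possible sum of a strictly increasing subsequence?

Let S[i] be the best sum of a strictly increasing subsequence ending at i:
i:      1  2  3  4  5  6  7  8  9 10 11 12 13
a[i]:  10  1  4  8 11  2 12  7  5  3  9 13  6
S:     10  1  5 13 24  3 36 12 10  6 22 49 16
Maximum is 49 (e.g. 1 + 4 + 8 + 11 + 12 + 13).

49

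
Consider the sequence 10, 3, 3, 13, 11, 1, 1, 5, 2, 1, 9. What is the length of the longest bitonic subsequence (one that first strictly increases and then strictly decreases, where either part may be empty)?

6

inc[i] = longest strictly increasing subsequence ending at i; dec[i] = longest strictly decreasing subsequence starting at i:
i:      1  2  3  4  5  6  7  8  9 10 11
a[i]:  10  3  3 13 11  1  1  5  2  1  9
inc:    1  1  1  2  2  1  1  2  2  1  3
dec:    4  3  3  5  4  1  1  3  2  1  1
Best peak at i=4 (value 13): inc=2, dec=5, length 2+5−1 = 6.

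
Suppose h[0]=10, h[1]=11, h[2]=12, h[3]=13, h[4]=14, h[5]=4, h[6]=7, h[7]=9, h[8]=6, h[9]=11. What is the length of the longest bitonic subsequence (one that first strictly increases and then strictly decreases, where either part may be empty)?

inc[i] = longest strictly increasing subsequence ending at i; dec[i] = longest strictly decreasing subsequence starting at i:
i:      0  1  2  3  4  5  6  7  8  9
h[i]:  10 11 12 13 14  4  7  9  6 11
inc:    1  2  3  4  5  1  2  3  2  4
dec:    3  3  3  3  3  1  2  2  1  1
Best peak at i=4 (value 14): inc=5, dec=3, length 5+3−1 = 7.

7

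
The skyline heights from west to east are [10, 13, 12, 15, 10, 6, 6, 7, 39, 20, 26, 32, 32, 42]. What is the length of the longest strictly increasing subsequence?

7

Track the smallest tail for each achievable length (strict):
10 → extends → [10]
13 → extends → [10, 13]
12 → replaces 13 → [10, 12]
15 → extends → [10, 12, 15]
10 → already a tail → [10, 12, 15]
6 → replaces 10 → [6, 12, 15]
6 → already a tail → [6, 12, 15]
7 → replaces 12 → [6, 7, 15]
39 → extends → [6, 7, 15, 39]
20 → replaces 39 → [6, 7, 15, 20]
26 → extends → [6, 7, 15, 20, 26]
32 → extends → [6, 7, 15, 20, 26, 32]
32 → already a tail → [6, 7, 15, 20, 26, 32]
42 → extends → [6, 7, 15, 20, 26, 32, 42]
Seven tails, so the longest strictly increasing subsequence has length 7 (e.g. 10, 13, 15, 20, 26, 32, 42).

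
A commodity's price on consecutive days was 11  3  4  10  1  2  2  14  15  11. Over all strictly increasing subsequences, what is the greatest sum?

46

Let S[i] be the best sum of a strictly increasing subsequence ending at i:
i:      1  2  3  4  5  6  7  8  9 10
a[i]:  11  3  4 10  1  2  2 14 15 11
S:     11  3  7 17  1  3  3 31 46 28
Maximum is 46 (e.g. 3 + 4 + 10 + 14 + 15).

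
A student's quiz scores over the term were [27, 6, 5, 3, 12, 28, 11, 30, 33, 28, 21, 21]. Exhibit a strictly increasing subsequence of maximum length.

6, 12, 28, 30, 33

Patience tails give the LIS length; then backtrack through the dp parents:
27 → extends → [27]
6 → replaces 27 → [6]
5 → replaces 6 → [5]
3 → replaces 5 → [3]
12 → extends → [3, 12]
28 → extends → [3, 12, 28]
11 → replaces 12 → [3, 11, 28]
30 → extends → [3, 11, 28, 30]
33 → extends → [3, 11, 28, 30, 33]
28 → already a tail → [3, 11, 28, 30, 33]
21 → replaces 28 → [3, 11, 21, 30, 33]
21 → already a tail → [3, 11, 21, 30, 33]
Length 5; one witness is 6, 12, 28, 30, 33.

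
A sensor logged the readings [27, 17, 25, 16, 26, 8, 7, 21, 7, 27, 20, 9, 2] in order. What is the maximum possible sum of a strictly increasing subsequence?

95

Let S[i] be the best sum of a strictly increasing subsequence ending at i:
i:      1  2  3  4  5  6  7  8  9 10 11 12 13
a[i]:  27 17 25 16 26  8  7 21  7 27 20  9  2
S:     27 17 42 16 68  8  7 38  7 95 37 17  2
Maximum is 95 (e.g. 17 + 25 + 26 + 27).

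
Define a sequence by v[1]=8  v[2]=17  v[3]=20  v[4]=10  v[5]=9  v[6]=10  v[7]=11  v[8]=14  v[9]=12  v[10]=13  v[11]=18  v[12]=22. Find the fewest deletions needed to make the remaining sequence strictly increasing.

Fewest deletions = n − (longest strictly increasing subsequence).
Patience tails:
8 → extends → [8]
17 → extends → [8, 17]
20 → extends → [8, 17, 20]
10 → replaces 17 → [8, 10, 20]
9 → replaces 10 → [8, 9, 20]
10 → replaces 20 → [8, 9, 10]
11 → extends → [8, 9, 10, 11]
14 → extends → [8, 9, 10, 11, 14]
12 → replaces 14 → [8, 9, 10, 11, 12]
13 → extends → [8, 9, 10, 11, 12, 13]
18 → extends → [8, 9, 10, 11, 12, 13, 18]
22 → extends → [8, 9, 10, 11, 12, 13, 18, 22]
Longest strictly increasing subsequence has length 8, so deletions = 12 − 8 = 4.

4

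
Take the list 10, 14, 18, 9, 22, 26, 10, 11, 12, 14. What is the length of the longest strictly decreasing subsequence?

2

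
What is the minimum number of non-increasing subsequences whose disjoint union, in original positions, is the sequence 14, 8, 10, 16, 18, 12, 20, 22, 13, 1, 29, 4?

Place each on the leftmost legal pile:
14 → new pile 1 (tops now [14])
8 → pile 1 (tops now [8])
10 → new pile 2 (tops now [8, 10])
16 → new pile 3 (tops now [8, 10, 16])
18 → new pile 4 (tops now [8, 10, 16, 18])
12 → pile 3 (tops now [8, 10, 12, 18])
20 → new pile 5 (tops now [8, 10, 12, 18, 20])
22 → new pile 6 (tops now [8, 10, 12, 18, 20, 22])
13 → pile 4 (tops now [8, 10, 12, 13, 20, 22])
1 → pile 1 (tops now [1, 10, 12, 13, 20, 22])
29 → new pile 7 (tops now [1, 10, 12, 13, 20, 22, 29])
4 → pile 2 (tops now [1, 4, 12, 13, 20, 22, 29])
Seven piles.

7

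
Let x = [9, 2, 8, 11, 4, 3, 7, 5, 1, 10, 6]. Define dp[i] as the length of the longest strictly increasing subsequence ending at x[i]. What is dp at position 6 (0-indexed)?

3

dp[i] = 1 + max{dp[j] : j<i, x[j]<x[i]} (or 1 if no such j):
i:      0  1  2  3  4  5  6  7  8  9 10
x[i]:   9  2  8 11  4  3  7  5  1 10  6
dp:     1  1  2  3  2  2  3  3  1  4  4
At index 6 the value is 3.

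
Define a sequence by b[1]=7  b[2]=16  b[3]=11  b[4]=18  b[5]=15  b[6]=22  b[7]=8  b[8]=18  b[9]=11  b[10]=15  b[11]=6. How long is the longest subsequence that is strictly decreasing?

Negate each value so 'decreasing' becomes 'increasing', then run patience tails on the negated sequence:
-7 → extends → [-7]
-16 → replaces -7 → [-16]
-11 → extends → [-16, -11]
-18 → replaces -16 → [-18, -11]
-15 → replaces -11 → [-18, -15]
-22 → replaces -18 → [-22, -15]
-8 → extends → [-22, -15, -8]
-18 → replaces -15 → [-22, -18, -8]
-11 → replaces -8 → [-22, -18, -11]
-15 → replaces -11 → [-22, -18, -15]
-6 → extends → [-22, -18, -15, -6]
Four tails, so the longest strictly decreasing subsequence of the original has length 4.

4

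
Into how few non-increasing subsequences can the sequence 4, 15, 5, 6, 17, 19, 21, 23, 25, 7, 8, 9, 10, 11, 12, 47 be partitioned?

10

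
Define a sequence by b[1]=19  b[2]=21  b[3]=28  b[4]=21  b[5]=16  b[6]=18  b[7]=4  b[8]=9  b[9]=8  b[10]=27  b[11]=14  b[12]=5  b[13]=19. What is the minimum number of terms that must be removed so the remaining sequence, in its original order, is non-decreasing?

9

Fewest deletions = n − (longest non-decreasing subsequence).
Patience tails:
19 → extends → [19]
21 → extends → [19, 21]
28 → extends → [19, 21, 28]
21 → replaces 28 → [19, 21, 21]
16 → replaces 19 → [16, 21, 21]
18 → replaces 21 → [16, 18, 21]
4 → replaces 16 → [4, 18, 21]
9 → replaces 18 → [4, 9, 21]
8 → replaces 9 → [4, 8, 21]
27 → extends → [4, 8, 21, 27]
14 → replaces 21 → [4, 8, 14, 27]
5 → replaces 8 → [4, 5, 14, 27]
19 → replaces 27 → [4, 5, 14, 19]
Longest non-decreasing subsequence has length 4, so deletions = 13 − 4 = 9.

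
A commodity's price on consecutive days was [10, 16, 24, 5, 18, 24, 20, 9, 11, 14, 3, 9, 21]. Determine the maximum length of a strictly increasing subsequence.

Track the smallest tail for each achievable length (strict):
10 → extends → [10]
16 → extends → [10, 16]
24 → extends → [10, 16, 24]
5 → replaces 10 → [5, 16, 24]
18 → replaces 24 → [5, 16, 18]
24 → extends → [5, 16, 18, 24]
20 → replaces 24 → [5, 16, 18, 20]
9 → replaces 16 → [5, 9, 18, 20]
11 → replaces 18 → [5, 9, 11, 20]
14 → replaces 20 → [5, 9, 11, 14]
3 → replaces 5 → [3, 9, 11, 14]
9 → already a tail → [3, 9, 11, 14]
21 → extends → [3, 9, 11, 14, 21]
Five tails, so the longest strictly increasing subsequence has length 5 (e.g. 10, 16, 18, 20, 21).

5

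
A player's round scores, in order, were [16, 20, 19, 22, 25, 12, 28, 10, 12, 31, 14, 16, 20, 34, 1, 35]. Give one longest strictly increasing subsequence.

16, 20, 22, 25, 28, 31, 34, 35

Patience tails give the LIS length; then backtrack through the dp parents:
16 → extends → [16]
20 → extends → [16, 20]
19 → replaces 20 → [16, 19]
22 → extends → [16, 19, 22]
25 → extends → [16, 19, 22, 25]
12 → replaces 16 → [12, 19, 22, 25]
28 → extends → [12, 19, 22, 25, 28]
10 → replaces 12 → [10, 19, 22, 25, 28]
12 → replaces 19 → [10, 12, 22, 25, 28]
31 → extends → [10, 12, 22, 25, 28, 31]
14 → replaces 22 → [10, 12, 14, 25, 28, 31]
16 → replaces 25 → [10, 12, 14, 16, 28, 31]
20 → replaces 28 → [10, 12, 14, 16, 20, 31]
34 → extends → [10, 12, 14, 16, 20, 31, 34]
1 → replaces 10 → [1, 12, 14, 16, 20, 31, 34]
35 → extends → [1, 12, 14, 16, 20, 31, 34, 35]
Length 8; one witness is 16, 20, 22, 25, 28, 31, 34, 35.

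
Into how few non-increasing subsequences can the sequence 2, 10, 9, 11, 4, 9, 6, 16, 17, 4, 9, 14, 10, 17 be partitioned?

6

The minimum number of non-increasing subsequences covering a sequence equals the length of its longest strictly increasing subsequence.
LIS length is 6 (e.g. 2, 4, 6, 9, 14, 17), so 6 piles are needed.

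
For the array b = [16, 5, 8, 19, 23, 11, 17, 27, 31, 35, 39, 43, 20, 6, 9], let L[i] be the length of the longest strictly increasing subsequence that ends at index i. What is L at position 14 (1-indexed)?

dp[i] = 1 + max{dp[j] : j<i, b[j]<b[i]} (or 1 if no such j):
i:      1  2  3  4  5  6  7  8  9 10 11 12 13 14 15
b[i]:  16  5  8 19 23 11 17 27 31 35 39 43 20  6  9
dp:     1  1  2  3  4  3  4  5  6  7  8  9  5  2  3
At index 14 the value is 2.

2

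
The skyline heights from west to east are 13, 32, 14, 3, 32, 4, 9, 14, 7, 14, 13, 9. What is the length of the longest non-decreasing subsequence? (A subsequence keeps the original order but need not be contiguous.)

5

Track the smallest tail for each achievable length (allowing ties):
13 → extends → [13]
32 → extends → [13, 32]
14 → replaces 32 → [13, 14]
3 → replaces 13 → [3, 14]
32 → extends → [3, 14, 32]
4 → replaces 14 → [3, 4, 32]
9 → replaces 32 → [3, 4, 9]
14 → extends → [3, 4, 9, 14]
7 → replaces 9 → [3, 4, 7, 14]
14 → extends → [3, 4, 7, 14, 14]
13 → replaces 14 → [3, 4, 7, 13, 14]
9 → replaces 13 → [3, 4, 7, 9, 14]
Five tails, so the longest non-decreasing subsequence has length 5 (e.g. 3, 4, 9, 14, 14).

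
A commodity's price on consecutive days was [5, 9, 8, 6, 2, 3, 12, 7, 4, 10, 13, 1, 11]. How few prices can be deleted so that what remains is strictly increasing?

Fewest deletions = n − (longest strictly increasing subsequence).
i:      1  2  3  4  5  6  7  8  9 10 11 12 13
a[i]:   5  9  8  6  2  3 12  7  4 10 13  1 11
dp:     1  2  2  2  1  2  3  3  3  4  5  1  5
max dp = 5, so deletions = 13 − 5 = 8.

8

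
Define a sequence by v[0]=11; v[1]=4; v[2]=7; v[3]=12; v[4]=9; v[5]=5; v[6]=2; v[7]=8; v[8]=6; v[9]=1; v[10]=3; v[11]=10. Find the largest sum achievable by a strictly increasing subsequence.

Let S[i] be the best sum of a strictly increasing subsequence ending at i:
i:      0  1  2  3  4  5  6  7  8  9 10 11
v[i]:  11  4  7 12  9  5  2  8  6  1  3 10
S:     11  4 11 23 20  9  2 19 15  1  5 30
Maximum is 30 (e.g. 4 + 7 + 9 + 10).

30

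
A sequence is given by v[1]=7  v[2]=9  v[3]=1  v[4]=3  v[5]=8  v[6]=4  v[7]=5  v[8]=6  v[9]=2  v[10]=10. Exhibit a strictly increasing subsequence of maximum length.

1, 3, 4, 5, 6, 10

Patience tails give the LIS length; then backtrack through the dp parents:
7 → extends → [7]
9 → extends → [7, 9]
1 → replaces 7 → [1, 9]
3 → replaces 9 → [1, 3]
8 → extends → [1, 3, 8]
4 → replaces 8 → [1, 3, 4]
5 → extends → [1, 3, 4, 5]
6 → extends → [1, 3, 4, 5, 6]
2 → replaces 3 → [1, 2, 4, 5, 6]
10 → extends → [1, 2, 4, 5, 6, 10]
Length 6; one witness is 1, 3, 4, 5, 6, 10.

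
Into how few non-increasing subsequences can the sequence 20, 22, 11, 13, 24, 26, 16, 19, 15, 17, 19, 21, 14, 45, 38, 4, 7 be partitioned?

7

Place each on the leftmost legal pile:
20 → new pile 1 (tops now [20])
22 → new pile 2 (tops now [20, 22])
11 → pile 1 (tops now [11, 22])
13 → pile 2 (tops now [11, 13])
24 → new pile 3 (tops now [11, 13, 24])
26 → new pile 4 (tops now [11, 13, 24, 26])
16 → pile 3 (tops now [11, 13, 16, 26])
19 → pile 4 (tops now [11, 13, 16, 19])
15 → pile 3 (tops now [11, 13, 15, 19])
17 → pile 4 (tops now [11, 13, 15, 17])
19 → new pile 5 (tops now [11, 13, 15, 17, 19])
21 → new pile 6 (tops now [11, 13, 15, 17, 19, 21])
14 → pile 3 (tops now [11, 13, 14, 17, 19, 21])
45 → new pile 7 (tops now [11, 13, 14, 17, 19, 21, 45])
38 → pile 7 (tops now [11, 13, 14, 17, 19, 21, 38])
4 → pile 1 (tops now [4, 13, 14, 17, 19, 21, 38])
7 → pile 2 (tops now [4, 7, 14, 17, 19, 21, 38])
Seven piles.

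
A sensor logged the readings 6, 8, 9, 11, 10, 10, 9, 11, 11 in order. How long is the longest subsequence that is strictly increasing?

5

Let dp[i] be the length of the longest such subsequence ending at index i:
i:      1  2  3  4  5  6  7  8  9
a[i]:   6  8  9 11 10 10  9 11 11
dp:     1  2  3  4  4  4  3  5  5
Maximum dp value is 5.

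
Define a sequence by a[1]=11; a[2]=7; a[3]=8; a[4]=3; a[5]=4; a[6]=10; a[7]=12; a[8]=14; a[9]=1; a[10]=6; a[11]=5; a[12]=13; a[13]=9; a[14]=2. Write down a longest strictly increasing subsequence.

7, 8, 10, 12, 14

Patience tails give the LIS length; then backtrack through the dp parents:
11 → extends → [11]
7 → replaces 11 → [7]
8 → extends → [7, 8]
3 → replaces 7 → [3, 8]
4 → replaces 8 → [3, 4]
10 → extends → [3, 4, 10]
12 → extends → [3, 4, 10, 12]
14 → extends → [3, 4, 10, 12, 14]
1 → replaces 3 → [1, 4, 10, 12, 14]
6 → replaces 10 → [1, 4, 6, 12, 14]
5 → replaces 6 → [1, 4, 5, 12, 14]
13 → replaces 14 → [1, 4, 5, 12, 13]
9 → replaces 12 → [1, 4, 5, 9, 13]
2 → replaces 4 → [1, 2, 5, 9, 13]
Length 5; one witness is 7, 8, 10, 12, 14.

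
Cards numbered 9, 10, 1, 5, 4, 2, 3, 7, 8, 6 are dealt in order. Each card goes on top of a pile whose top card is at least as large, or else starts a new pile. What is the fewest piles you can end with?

5

The minimum number of non-increasing subsequences covering a sequence equals the length of its longest strictly increasing subsequence.
LIS length is 5 (e.g. 1, 2, 3, 7, 8), so 5 piles are needed.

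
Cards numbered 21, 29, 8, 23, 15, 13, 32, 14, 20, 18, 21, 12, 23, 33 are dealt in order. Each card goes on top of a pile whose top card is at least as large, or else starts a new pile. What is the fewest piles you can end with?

Place each on the leftmost legal pile:
21 → new pile 1 (tops now [21])
29 → new pile 2 (tops now [21, 29])
8 → pile 1 (tops now [8, 29])
23 → pile 2 (tops now [8, 23])
15 → pile 2 (tops now [8, 15])
13 → pile 2 (tops now [8, 13])
32 → new pile 3 (tops now [8, 13, 32])
14 → pile 3 (tops now [8, 13, 14])
20 → new pile 4 (tops now [8, 13, 14, 20])
18 → pile 4 (tops now [8, 13, 14, 18])
21 → new pile 5 (tops now [8, 13, 14, 18, 21])
12 → pile 2 (tops now [8, 12, 14, 18, 21])
23 → new pile 6 (tops now [8, 12, 14, 18, 21, 23])
33 → new pile 7 (tops now [8, 12, 14, 18, 21, 23, 33])
Seven piles.

7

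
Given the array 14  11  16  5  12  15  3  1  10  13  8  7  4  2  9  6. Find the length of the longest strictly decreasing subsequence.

Negate each value so 'decreasing' becomes 'increasing', then run patience tails on the negated sequence:
-14 → extends → [-14]
-11 → extends → [-14, -11]
-16 → replaces -14 → [-16, -11]
-5 → extends → [-16, -11, -5]
-12 → replaces -11 → [-16, -12, -5]
-15 → replaces -12 → [-16, -15, -5]
-3 → extends → [-16, -15, -5, -3]
-1 → extends → [-16, -15, -5, -3, -1]
-10 → replaces -5 → [-16, -15, -10, -3, -1]
-13 → replaces -10 → [-16, -15, -13, -3, -1]
-8 → replaces -3 → [-16, -15, -13, -8, -1]
-7 → replaces -1 → [-16, -15, -13, -8, -7]
-4 → extends → [-16, -15, -13, -8, -7, -4]
-2 → extends → [-16, -15, -13, -8, -7, -4, -2]
-9 → replaces -8 → [-16, -15, -13, -9, -7, -4, -2]
-6 → replaces -4 → [-16, -15, -13, -9, -7, -6, -2]
Seven tails, so the longest strictly decreasing subsequence of the original has length 7.

7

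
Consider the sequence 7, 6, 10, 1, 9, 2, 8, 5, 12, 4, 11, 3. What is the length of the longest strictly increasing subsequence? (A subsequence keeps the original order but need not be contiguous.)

4

Track the smallest tail for each achievable length (strict):
7 → extends → [7]
6 → replaces 7 → [6]
10 → extends → [6, 10]
1 → replaces 6 → [1, 10]
9 → replaces 10 → [1, 9]
2 → replaces 9 → [1, 2]
8 → extends → [1, 2, 8]
5 → replaces 8 → [1, 2, 5]
12 → extends → [1, 2, 5, 12]
4 → replaces 5 → [1, 2, 4, 12]
11 → replaces 12 → [1, 2, 4, 11]
3 → replaces 4 → [1, 2, 3, 11]
Four tails, so the longest strictly increasing subsequence has length 4 (e.g. 1, 2, 8, 12).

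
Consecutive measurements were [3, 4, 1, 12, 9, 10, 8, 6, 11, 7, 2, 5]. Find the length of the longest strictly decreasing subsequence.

5

Negate each value so 'decreasing' becomes 'increasing', then run patience tails on the negated sequence:
-3 → extends → [-3]
-4 → replaces -3 → [-4]
-1 → extends → [-4, -1]
-12 → replaces -4 → [-12, -1]
-9 → replaces -1 → [-12, -9]
-10 → replaces -9 → [-12, -10]
-8 → extends → [-12, -10, -8]
-6 → extends → [-12, -10, -8, -6]
-11 → replaces -10 → [-12, -11, -8, -6]
-7 → replaces -6 → [-12, -11, -8, -7]
-2 → extends → [-12, -11, -8, -7, -2]
-5 → replaces -2 → [-12, -11, -8, -7, -5]
Five tails, so the longest strictly decreasing subsequence of the original has length 5.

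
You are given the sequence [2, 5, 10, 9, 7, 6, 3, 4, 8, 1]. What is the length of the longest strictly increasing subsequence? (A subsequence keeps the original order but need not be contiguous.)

4

Track the smallest tail for each achievable length (strict):
2 → extends → [2]
5 → extends → [2, 5]
10 → extends → [2, 5, 10]
9 → replaces 10 → [2, 5, 9]
7 → replaces 9 → [2, 5, 7]
6 → replaces 7 → [2, 5, 6]
3 → replaces 5 → [2, 3, 6]
4 → replaces 6 → [2, 3, 4]
8 → extends → [2, 3, 4, 8]
1 → replaces 2 → [1, 3, 4, 8]
Four tails, so the longest strictly increasing subsequence has length 4 (e.g. 2, 5, 7, 8).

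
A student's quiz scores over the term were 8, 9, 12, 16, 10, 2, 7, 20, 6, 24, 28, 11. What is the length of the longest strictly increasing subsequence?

7

Track the smallest tail for each achievable length (strict):
8 → extends → [8]
9 → extends → [8, 9]
12 → extends → [8, 9, 12]
16 → extends → [8, 9, 12, 16]
10 → replaces 12 → [8, 9, 10, 16]
2 → replaces 8 → [2, 9, 10, 16]
7 → replaces 9 → [2, 7, 10, 16]
20 → extends → [2, 7, 10, 16, 20]
6 → replaces 7 → [2, 6, 10, 16, 20]
24 → extends → [2, 6, 10, 16, 20, 24]
28 → extends → [2, 6, 10, 16, 20, 24, 28]
11 → replaces 16 → [2, 6, 10, 11, 20, 24, 28]
Seven tails, so the longest strictly increasing subsequence has length 7 (e.g. 8, 9, 12, 16, 20, 24, 28).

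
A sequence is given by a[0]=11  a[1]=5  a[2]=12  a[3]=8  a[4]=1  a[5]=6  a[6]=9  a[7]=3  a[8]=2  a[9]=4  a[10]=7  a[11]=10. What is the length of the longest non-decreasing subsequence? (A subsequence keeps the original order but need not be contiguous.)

5

Track the smallest tail for each achievable length (allowing ties):
11 → extends → [11]
5 → replaces 11 → [5]
12 → extends → [5, 12]
8 → replaces 12 → [5, 8]
1 → replaces 5 → [1, 8]
6 → replaces 8 → [1, 6]
9 → extends → [1, 6, 9]
3 → replaces 6 → [1, 3, 9]
2 → replaces 3 → [1, 2, 9]
4 → replaces 9 → [1, 2, 4]
7 → extends → [1, 2, 4, 7]
10 → extends → [1, 2, 4, 7, 10]
Five tails, so the longest non-decreasing subsequence has length 5 (e.g. 1, 3, 4, 7, 10).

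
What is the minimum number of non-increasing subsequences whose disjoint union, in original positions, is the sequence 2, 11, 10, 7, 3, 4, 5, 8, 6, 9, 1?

Place each on the leftmost legal pile:
2 → new pile 1 (tops now [2])
11 → new pile 2 (tops now [2, 11])
10 → pile 2 (tops now [2, 10])
7 → pile 2 (tops now [2, 7])
3 → pile 2 (tops now [2, 3])
4 → new pile 3 (tops now [2, 3, 4])
5 → new pile 4 (tops now [2, 3, 4, 5])
8 → new pile 5 (tops now [2, 3, 4, 5, 8])
6 → pile 5 (tops now [2, 3, 4, 5, 6])
9 → new pile 6 (tops now [2, 3, 4, 5, 6, 9])
1 → pile 1 (tops now [1, 3, 4, 5, 6, 9])
Six piles.

6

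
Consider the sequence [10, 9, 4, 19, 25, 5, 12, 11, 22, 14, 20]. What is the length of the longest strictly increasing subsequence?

5

Let dp[i] be the length of the longest such subsequence ending at index i:
i:      1  2  3  4  5  6  7  8  9 10 11
a[i]:  10  9  4 19 25  5 12 11 22 14 20
dp:     1  1  1  2  3  2  3  3  4  4  5
Maximum dp value is 5.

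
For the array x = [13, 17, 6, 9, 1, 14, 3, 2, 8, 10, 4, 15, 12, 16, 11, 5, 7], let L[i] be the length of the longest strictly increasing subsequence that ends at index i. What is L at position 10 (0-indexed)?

3

dp[i] = 1 + max{dp[j] : j<i, x[j]<x[i]} (or 1 if no such j):
i:      0  1  2  3  4  5  6  7  8  9 10 11 12 13 14 15 16
x[i]:  13 17  6  9  1 14  3  2  8 10  4 15 12 16 11  5  7
dp:     1  2  1  2  1  3  2  2  3  4  3  5  5  6  5  4  5
At index 10 the value is 3.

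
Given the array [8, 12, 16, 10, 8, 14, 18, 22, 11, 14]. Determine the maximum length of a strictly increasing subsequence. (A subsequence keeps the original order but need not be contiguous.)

5

Let dp[i] be the length of the longest such subsequence ending at index i:
i:      1  2  3  4  5  6  7  8  9 10
a[i]:   8 12 16 10  8 14 18 22 11 14
dp:     1  2  3  2  1  3  4  5  3  4
Maximum dp value is 5.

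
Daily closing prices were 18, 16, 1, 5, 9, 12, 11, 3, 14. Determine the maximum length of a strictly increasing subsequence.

Track the smallest tail for each achievable length (strict):
18 → extends → [18]
16 → replaces 18 → [16]
1 → replaces 16 → [1]
5 → extends → [1, 5]
9 → extends → [1, 5, 9]
12 → extends → [1, 5, 9, 12]
11 → replaces 12 → [1, 5, 9, 11]
3 → replaces 5 → [1, 3, 9, 11]
14 → extends → [1, 3, 9, 11, 14]
Five tails, so the longest strictly increasing subsequence has length 5 (e.g. 1, 5, 9, 12, 14).

5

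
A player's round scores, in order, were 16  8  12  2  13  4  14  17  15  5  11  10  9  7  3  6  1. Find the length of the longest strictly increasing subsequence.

5

Track the smallest tail for each achievable length (strict):
16 → extends → [16]
8 → replaces 16 → [8]
12 → extends → [8, 12]
2 → replaces 8 → [2, 12]
13 → extends → [2, 12, 13]
4 → replaces 12 → [2, 4, 13]
14 → extends → [2, 4, 13, 14]
17 → extends → [2, 4, 13, 14, 17]
15 → replaces 17 → [2, 4, 13, 14, 15]
5 → replaces 13 → [2, 4, 5, 14, 15]
11 → replaces 14 → [2, 4, 5, 11, 15]
10 → replaces 11 → [2, 4, 5, 10, 15]
9 → replaces 10 → [2, 4, 5, 9, 15]
7 → replaces 9 → [2, 4, 5, 7, 15]
3 → replaces 4 → [2, 3, 5, 7, 15]
6 → replaces 7 → [2, 3, 5, 6, 15]
1 → replaces 2 → [1, 3, 5, 6, 15]
Five tails, so the longest strictly increasing subsequence has length 5 (e.g. 8, 12, 13, 14, 17).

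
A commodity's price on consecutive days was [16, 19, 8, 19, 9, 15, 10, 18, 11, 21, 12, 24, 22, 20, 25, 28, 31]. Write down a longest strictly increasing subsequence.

Patience tails give the LIS length; then backtrack through the dp parents:
16 → extends → [16]
19 → extends → [16, 19]
8 → replaces 16 → [8, 19]
19 → already a tail → [8, 19]
9 → replaces 19 → [8, 9]
15 → extends → [8, 9, 15]
10 → replaces 15 → [8, 9, 10]
18 → extends → [8, 9, 10, 18]
11 → replaces 18 → [8, 9, 10, 11]
21 → extends → [8, 9, 10, 11, 21]
12 → replaces 21 → [8, 9, 10, 11, 12]
24 → extends → [8, 9, 10, 11, 12, 24]
22 → replaces 24 → [8, 9, 10, 11, 12, 22]
20 → replaces 22 → [8, 9, 10, 11, 12, 20]
25 → extends → [8, 9, 10, 11, 12, 20, 25]
28 → extends → [8, 9, 10, 11, 12, 20, 25, 28]
31 → extends → [8, 9, 10, 11, 12, 20, 25, 28, 31]
Length 9; one witness is 8, 9, 15, 18, 21, 24, 25, 28, 31.

8, 9, 15, 18, 21, 24, 25, 28, 31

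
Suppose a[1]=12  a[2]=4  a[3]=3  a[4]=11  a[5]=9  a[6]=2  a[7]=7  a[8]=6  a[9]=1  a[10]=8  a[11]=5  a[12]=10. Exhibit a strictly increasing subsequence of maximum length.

Patience tails give the LIS length; then backtrack through the dp parents:
12 → extends → [12]
4 → replaces 12 → [4]
3 → replaces 4 → [3]
11 → extends → [3, 11]
9 → replaces 11 → [3, 9]
2 → replaces 3 → [2, 9]
7 → replaces 9 → [2, 7]
6 → replaces 7 → [2, 6]
1 → replaces 2 → [1, 6]
8 → extends → [1, 6, 8]
5 → replaces 6 → [1, 5, 8]
10 → extends → [1, 5, 8, 10]
Length 4; one witness is 4, 7, 8, 10.

4, 7, 8, 10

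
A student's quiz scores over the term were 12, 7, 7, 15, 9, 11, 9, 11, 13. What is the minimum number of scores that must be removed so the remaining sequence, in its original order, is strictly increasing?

5

Fewest deletions = n − (longest strictly increasing subsequence).
i:      1  2  3  4  5  6  7  8  9
a[i]:  12  7  7 15  9 11  9 11 13
dp:     1  1  1  2  2  3  2  3  4
max dp = 4, so deletions = 9 − 4 = 5.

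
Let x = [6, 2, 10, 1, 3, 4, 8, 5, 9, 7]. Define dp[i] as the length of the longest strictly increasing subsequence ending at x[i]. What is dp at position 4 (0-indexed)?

dp[i] = 1 + max{dp[j] : j<i, x[j]<x[i]} (or 1 if no such j):
i:      0  1  2  3  4  5  6  7  8  9
x[i]:   6  2 10  1  3  4  8  5  9  7
dp:     1  1  2  1  2  3  4  4  5  5
At index 4 the value is 2.

2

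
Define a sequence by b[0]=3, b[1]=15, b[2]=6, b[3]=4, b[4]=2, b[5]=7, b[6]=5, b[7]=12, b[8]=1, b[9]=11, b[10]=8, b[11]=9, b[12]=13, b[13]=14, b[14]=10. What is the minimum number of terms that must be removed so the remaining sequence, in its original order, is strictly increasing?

8

Fewest deletions = n − (longest strictly increasing subsequence).
i:      0  1  2  3  4  5  6  7  8  9 10 11 12 13 14
b[i]:   3 15  6  4  2  7  5 12  1 11  8  9 13 14 10
dp:     1  2  2  2  1  3  3  4  1  4  4  5  6  7  6
max dp = 7, so deletions = 15 − 7 = 8.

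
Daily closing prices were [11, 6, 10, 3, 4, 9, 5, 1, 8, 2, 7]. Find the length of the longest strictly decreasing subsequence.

Negate each value so 'decreasing' becomes 'increasing', then run patience tails on the negated sequence:
-11 → extends → [-11]
-6 → extends → [-11, -6]
-10 → replaces -6 → [-11, -10]
-3 → extends → [-11, -10, -3]
-4 → replaces -3 → [-11, -10, -4]
-9 → replaces -4 → [-11, -10, -9]
-5 → extends → [-11, -10, -9, -5]
-1 → extends → [-11, -10, -9, -5, -1]
-8 → replaces -5 → [-11, -10, -9, -8, -1]
-2 → replaces -1 → [-11, -10, -9, -8, -2]
-7 → replaces -2 → [-11, -10, -9, -8, -7]
Five tails, so the longest strictly decreasing subsequence of the original has length 5.

5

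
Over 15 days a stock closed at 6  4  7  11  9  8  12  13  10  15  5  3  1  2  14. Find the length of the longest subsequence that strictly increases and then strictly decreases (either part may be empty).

inc[i] = longest strictly increasing subsequence ending at i; dec[i] = longest strictly decreasing subsequence starting at i:
i:      1  2  3  4  5  6  7  8  9 10 11 12 13 14 15
a[i]:   6  4  7 11  9  8 12 13 10 15  5  3  1  2 14
inc:    1  1  2  3  3  3  4  5  4  6  2  1  1  2  6
dec:    4  3  4  6  5  4  5  5  4  4  3  2  1  1  1
Best peak at i=8 (value 13): inc=5, dec=5, length 5+5−1 = 9.

9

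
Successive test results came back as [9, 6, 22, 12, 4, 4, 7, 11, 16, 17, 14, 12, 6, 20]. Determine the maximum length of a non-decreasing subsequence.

7

Let dp[i] be the length of the longest such subsequence ending at index i:
i:      1  2  3  4  5  6  7  8  9 10 11 12 13 14
a[i]:   9  6 22 12  4  4  7 11 16 17 14 12  6 20
dp:     1  1  2  2  1  2  3  4  5  6  5  5  3  7
Maximum dp value is 7.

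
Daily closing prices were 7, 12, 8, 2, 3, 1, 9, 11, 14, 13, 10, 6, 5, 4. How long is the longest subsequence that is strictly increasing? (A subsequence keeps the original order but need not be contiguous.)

5

Track the smallest tail for each achievable length (strict):
7 → extends → [7]
12 → extends → [7, 12]
8 → replaces 12 → [7, 8]
2 → replaces 7 → [2, 8]
3 → replaces 8 → [2, 3]
1 → replaces 2 → [1, 3]
9 → extends → [1, 3, 9]
11 → extends → [1, 3, 9, 11]
14 → extends → [1, 3, 9, 11, 14]
13 → replaces 14 → [1, 3, 9, 11, 13]
10 → replaces 11 → [1, 3, 9, 10, 13]
6 → replaces 9 → [1, 3, 6, 10, 13]
5 → replaces 6 → [1, 3, 5, 10, 13]
4 → replaces 5 → [1, 3, 4, 10, 13]
Five tails, so the longest strictly increasing subsequence has length 5 (e.g. 7, 8, 9, 11, 14).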